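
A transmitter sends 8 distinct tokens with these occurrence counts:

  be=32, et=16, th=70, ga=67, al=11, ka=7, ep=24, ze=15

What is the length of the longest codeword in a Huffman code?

4

Merge the two lowest-weight nodes at each step:
ka(7) + al(11) → 18
ze(15) + et(16) → 31
18 + ep(24) → 42
31 + be(32) → 63
42 + 63 → 105
ga(67) + th(70) → 137
105 + 137 → 242
The first pair merged (ka, al) ends up deepest, at depth 4.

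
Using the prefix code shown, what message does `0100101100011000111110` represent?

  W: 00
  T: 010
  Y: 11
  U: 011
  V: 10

TTYWUWUYV

Read left to right; each codeword is recognised as soon as it completes (prefix code):
  010→T | 010→T | 11→Y | 00→W | 011→U | 00→W | 011→U | 11→Y | 10→V
Decoded message: TTYWUWUYV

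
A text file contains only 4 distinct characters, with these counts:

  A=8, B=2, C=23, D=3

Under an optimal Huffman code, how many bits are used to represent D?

3

Repeatedly merge the two smallest:
merge B(2) and D(3): 5
merge 5 and A(8): 13
merge 13 and C(23): 36
The subtree containing D is merged 3 times, so code length = 3.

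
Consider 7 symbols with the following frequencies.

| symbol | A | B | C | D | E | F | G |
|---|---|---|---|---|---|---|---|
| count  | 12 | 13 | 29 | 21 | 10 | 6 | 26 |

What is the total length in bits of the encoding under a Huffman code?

312

Merge the two smallest weights repeatedly:
merge F(6) and E(10): 16
merge A(12) and B(13): 25
merge 16 and D(21): 37
merge 25 and G(26): 51
merge C(29) and 37: 66
merge 51 and 66: 117
Total encoded bits = sum of merged weights = 16 + 25 + 37 + 51 + 66 + 117 = 312.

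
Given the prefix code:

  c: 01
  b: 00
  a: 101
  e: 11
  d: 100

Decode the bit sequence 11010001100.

ecbcd

Read left to right; each codeword is recognised as soon as it completes (prefix code):
  11→e | 01→c | 00→b | 01→c | 100→d
Decoded message: ecbcd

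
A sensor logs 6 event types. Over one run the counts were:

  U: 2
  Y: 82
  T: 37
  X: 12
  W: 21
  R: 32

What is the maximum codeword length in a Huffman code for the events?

Merge the two lowest-weight nodes at each step:
combine U(2), X(12) → 14
combine 14, W(21) → 35
combine R(32), 35 → 67
combine T(37), 67 → 104
combine Y(82), 104 → 186
Maximum depth reached is 5.

5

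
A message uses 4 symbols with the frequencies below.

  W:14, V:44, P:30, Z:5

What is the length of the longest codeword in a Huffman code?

3

Merge the two lowest-weight nodes at each step:
merge Z(5) and W(14): 19
merge 19 and P(30): 49
merge V(44) and 49: 93
Maximum depth reached is 3.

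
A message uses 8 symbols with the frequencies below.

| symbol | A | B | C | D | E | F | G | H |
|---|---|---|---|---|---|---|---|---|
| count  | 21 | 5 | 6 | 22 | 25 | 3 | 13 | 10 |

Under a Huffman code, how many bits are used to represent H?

3

Huffman merges, smallest pair first:
F(3) + B(5) → 8
C(6) + 8 → 14
H(10) + G(13) → 23
14 + A(21) → 35
D(22) + 23 → 45
E(25) + 35 → 60
45 + 60 → 105
H sits 3 levels below the root, so its codeword is 3 bits.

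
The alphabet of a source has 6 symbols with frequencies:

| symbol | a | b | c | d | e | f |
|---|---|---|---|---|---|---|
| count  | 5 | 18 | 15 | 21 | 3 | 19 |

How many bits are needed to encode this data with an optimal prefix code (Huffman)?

Merge the two smallest weights repeatedly:
merge e(3) and a(5): 8
merge 8 and c(15): 23
merge b(18) and f(19): 37
merge d(21) and 23: 44
merge 37 and 44: 81
Each symbol's bit-cost is frequency × depth; summing gives 193 bits (equivalently 8 + 23 + 37 + 44 + 81).

193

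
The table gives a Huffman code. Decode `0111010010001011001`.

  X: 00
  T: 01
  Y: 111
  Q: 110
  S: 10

Read left to right; each codeword is recognised as soon as it completes (prefix code):
  01→T | 110→Q | 10→S | 01→T | 00→X | 01→T | 01→T | 10→S | 01→T
Decoded message: TQSTXTTST

TQSTXTTST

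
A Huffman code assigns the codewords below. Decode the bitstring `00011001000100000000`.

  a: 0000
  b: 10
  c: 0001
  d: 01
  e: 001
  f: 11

cbdcaa

Read left to right; each codeword is recognised as soon as it completes (prefix code):
  0001→c | 10→b | 01→d | 0001→c | 0000→a | 0000→a
Decoded message: cbdcaa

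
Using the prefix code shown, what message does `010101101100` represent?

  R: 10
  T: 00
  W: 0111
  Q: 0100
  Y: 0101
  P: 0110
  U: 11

YPUT

Read left to right; each codeword is recognised as soon as it completes (prefix code):
  0101→Y | 0110→P | 11→U | 00→T
Decoded message: YPUT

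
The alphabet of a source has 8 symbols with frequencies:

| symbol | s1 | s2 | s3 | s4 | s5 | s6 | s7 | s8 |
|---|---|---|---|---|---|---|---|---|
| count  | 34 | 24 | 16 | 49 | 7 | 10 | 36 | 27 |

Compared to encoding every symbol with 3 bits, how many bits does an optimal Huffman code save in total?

Fixed-length: 3 bits × 203 symbols = 609 bits.
Huffman merges:
combine s5(7), s6(10) → 17
combine s3(16), 17 → 33
combine s2(24), s8(27) → 51
combine 33, s1(34) → 67
combine s7(36), s4(49) → 85
combine 51, 67 → 118
combine 85, 118 → 203
Huffman total = 17 + 33 + 51 + 67 + 85 + 118 + 203 = 574 bits.
Saving = 609 − 574 = 35 bits.

35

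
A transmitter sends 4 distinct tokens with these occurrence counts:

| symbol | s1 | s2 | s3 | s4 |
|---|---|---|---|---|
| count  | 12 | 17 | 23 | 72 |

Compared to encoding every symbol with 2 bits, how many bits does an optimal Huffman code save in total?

43

Fixed-length: 2 bits × 124 symbols = 248 bits.
Huffman merges:
merge s1(12) and s2(17): 29
merge s3(23) and 29: 52
merge 52 and s4(72): 124
Huffman total = 29 + 52 + 124 = 205 bits.
Saving = 248 − 205 = 43 bits.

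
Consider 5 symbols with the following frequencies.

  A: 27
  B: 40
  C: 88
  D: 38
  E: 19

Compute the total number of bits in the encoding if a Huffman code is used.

Build the Huffman tree bottom-up:
E(19) + A(27) → 46
D(38) + B(40) → 78
46 + 78 → 124
C(88) + 124 → 212
Each symbol's bit-cost is frequency × depth; summing gives 460 bits (equivalently 46 + 78 + 124 + 212).

460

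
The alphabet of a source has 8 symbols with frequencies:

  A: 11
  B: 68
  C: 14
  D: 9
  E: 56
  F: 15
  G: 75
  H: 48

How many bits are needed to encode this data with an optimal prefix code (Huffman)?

787

Build the Huffman tree bottom-up:
merge D(9) and A(11): 20
merge C(14) and F(15): 29
merge 20 and 29: 49
merge H(48) and 49: 97
merge E(56) and B(68): 124
merge G(75) and 97: 172
merge 124 and 172: 296
Each symbol's bit-cost is frequency × depth; summing gives 787 bits (equivalently 20 + 29 + 49 + 97 + 124 + 172 + 296).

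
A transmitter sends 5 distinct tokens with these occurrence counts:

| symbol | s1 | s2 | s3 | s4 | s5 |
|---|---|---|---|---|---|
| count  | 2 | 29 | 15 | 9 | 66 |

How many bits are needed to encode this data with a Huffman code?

213

Build the Huffman tree bottom-up:
merge s1(2) and s4(9): 11
merge 11 and s3(15): 26
merge 26 and s2(29): 55
merge 55 and s5(66): 121
Each symbol's bit-cost is frequency × depth; summing gives 213 bits (equivalently 11 + 26 + 55 + 121).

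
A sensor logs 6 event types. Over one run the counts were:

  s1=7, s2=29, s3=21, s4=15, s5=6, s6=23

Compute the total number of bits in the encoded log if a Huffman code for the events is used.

243

Greedily combine the two least-frequent nodes:
merge s5(6) and s1(7): 13
merge 13 and s4(15): 28
merge s3(21) and s6(23): 44
merge 28 and s2(29): 57
merge 44 and 57: 101
Each symbol's bit-cost is frequency × depth; summing gives 243 bits (equivalently 13 + 28 + 44 + 57 + 101).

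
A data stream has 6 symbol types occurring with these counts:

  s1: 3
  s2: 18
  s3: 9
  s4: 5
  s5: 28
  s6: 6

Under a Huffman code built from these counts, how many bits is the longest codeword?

Merge the two lowest-weight nodes at each step:
s1(3) + s4(5) → 8
s6(6) + 8 → 14
s3(9) + 14 → 23
s2(18) + 23 → 41
s5(28) + 41 → 69
The first pair merged (s1, s4) ends up deepest, at depth 5.

5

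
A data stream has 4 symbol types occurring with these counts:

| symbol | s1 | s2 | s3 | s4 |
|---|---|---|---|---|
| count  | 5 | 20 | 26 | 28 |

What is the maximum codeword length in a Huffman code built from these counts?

3

Merge the two lowest-weight nodes at each step:
combine s1(5), s2(20) → 25
combine 25, s3(26) → 51
combine s4(28), 51 → 79
The rarest symbols sit at the bottom; the longest codeword is 3 bits.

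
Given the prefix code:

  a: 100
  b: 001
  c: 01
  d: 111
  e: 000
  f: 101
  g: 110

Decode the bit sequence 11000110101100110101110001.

gbfcagfgb

Read left to right; each codeword is recognised as soon as it completes (prefix code):
  110→g | 001→b | 101→f | 01→c | 100→a | 110→g | 101→f | 110→g | 001→b
Decoded message: gbfcagfgb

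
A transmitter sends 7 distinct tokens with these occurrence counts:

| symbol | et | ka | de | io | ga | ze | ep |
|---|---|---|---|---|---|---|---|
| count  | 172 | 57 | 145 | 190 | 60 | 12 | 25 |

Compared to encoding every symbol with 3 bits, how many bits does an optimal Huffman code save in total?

Fixed-length: 3 bits × 661 symbols = 1983 bits.
Huffman merges:
combine ze(12), ep(25) → 37
combine 37, ka(57) → 94
combine ga(60), 94 → 154
combine de(145), 154 → 299
combine et(172), io(190) → 362
combine 299, 362 → 661
Huffman total = 37 + 94 + 154 + 299 + 362 + 661 = 1607 bits.
Saving = 1983 − 1607 = 376 bits.

376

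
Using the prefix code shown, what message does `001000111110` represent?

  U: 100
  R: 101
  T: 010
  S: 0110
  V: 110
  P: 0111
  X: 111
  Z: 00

ZUPV

Read left to right; each codeword is recognised as soon as it completes (prefix code):
  00→Z | 100→U | 0111→P | 110→V
Decoded message: ZUPV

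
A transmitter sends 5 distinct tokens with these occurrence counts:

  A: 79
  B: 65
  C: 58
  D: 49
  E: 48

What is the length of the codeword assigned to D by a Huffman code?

Repeatedly merge the two smallest:
merge E(48) and D(49): 97
merge C(58) and B(65): 123
merge A(79) and 97: 176
merge 123 and 176: 299
D sits 3 levels below the root, so its codeword is 3 bits.

3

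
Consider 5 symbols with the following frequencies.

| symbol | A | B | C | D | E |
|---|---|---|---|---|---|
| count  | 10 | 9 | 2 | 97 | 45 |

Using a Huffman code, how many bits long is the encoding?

Greedily combine the two least-frequent nodes:
combine C(2), B(9) → 11
combine A(10), 11 → 21
combine 21, E(45) → 66
combine 66, D(97) → 163
Total encoded bits = sum of merged weights = 11 + 21 + 66 + 163 = 261.

261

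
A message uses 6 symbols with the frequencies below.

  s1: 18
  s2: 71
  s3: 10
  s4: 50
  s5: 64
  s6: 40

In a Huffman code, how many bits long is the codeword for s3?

4

Repeatedly merge the two smallest:
s3(10) + s1(18) → 28
28 + s6(40) → 68
s4(50) + s5(64) → 114
68 + s2(71) → 139
114 + 139 → 253
s3's leaf is at depth 4, giving a 4-bit codeword.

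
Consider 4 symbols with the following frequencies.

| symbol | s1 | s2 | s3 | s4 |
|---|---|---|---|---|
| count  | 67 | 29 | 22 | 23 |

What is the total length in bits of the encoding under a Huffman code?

260

Greedily combine the two least-frequent nodes:
combine s3(22), s4(23) → 45
combine s2(29), 45 → 74
combine s1(67), 74 → 141
Each symbol's bit-cost is frequency × depth; summing gives 260 bits (equivalently 45 + 74 + 141).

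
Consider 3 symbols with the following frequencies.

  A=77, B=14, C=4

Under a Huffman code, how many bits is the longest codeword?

Merge the two lowest-weight nodes at each step:
C(4) + B(14) → 18
18 + A(77) → 95
Maximum depth reached is 2.

2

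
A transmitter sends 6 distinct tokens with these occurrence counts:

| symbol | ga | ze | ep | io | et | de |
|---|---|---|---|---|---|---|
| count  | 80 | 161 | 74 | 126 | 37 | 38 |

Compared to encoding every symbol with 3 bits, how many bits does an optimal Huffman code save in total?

Fixed-length: 3 bits × 516 symbols = 1548 bits.
Huffman merges:
combine et(37), de(38) → 75
combine ep(74), 75 → 149
combine ga(80), io(126) → 206
combine 149, ze(161) → 310
combine 206, 310 → 516
Huffman total = 75 + 149 + 206 + 310 + 516 = 1256 bits.
Saving = 1548 − 1256 = 292 bits.

292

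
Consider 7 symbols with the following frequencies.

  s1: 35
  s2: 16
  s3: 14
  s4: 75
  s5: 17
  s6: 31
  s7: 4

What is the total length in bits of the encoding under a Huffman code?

477

Greedily combine the two least-frequent nodes:
merge s7(4) and s3(14): 18
merge s2(16) and s5(17): 33
merge 18 and s6(31): 49
merge 33 and s1(35): 68
merge 49 and 68: 117
merge s4(75) and 117: 192
The encoded length is the sum of every internal node's weight: 18 + 33 + 49 + 68 + 117 + 192 = 477 bits.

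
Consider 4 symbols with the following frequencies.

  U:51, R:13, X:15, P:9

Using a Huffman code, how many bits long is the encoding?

Greedily combine the two least-frequent nodes:
P(9) + R(13) → 22
X(15) + 22 → 37
37 + U(51) → 88
Total encoded bits = sum of merged weights = 22 + 37 + 88 = 147.

147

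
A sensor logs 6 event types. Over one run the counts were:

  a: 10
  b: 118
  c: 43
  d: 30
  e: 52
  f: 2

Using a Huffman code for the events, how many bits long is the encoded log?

Merge the two smallest weights repeatedly:
merge f(2) and a(10): 12
merge 12 and d(30): 42
merge 42 and c(43): 85
merge e(52) and 85: 137
merge b(118) and 137: 255
Total encoded bits = sum of merged weights = 12 + 42 + 85 + 137 + 255 = 531.

531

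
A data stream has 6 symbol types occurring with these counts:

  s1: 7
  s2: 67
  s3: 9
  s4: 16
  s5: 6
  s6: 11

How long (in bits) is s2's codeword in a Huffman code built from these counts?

1

Repeatedly merge the two smallest:
merge s5(6) and s1(7): 13
merge s3(9) and s6(11): 20
merge 13 and s4(16): 29
merge 20 and 29: 49
merge 49 and s2(67): 116
s2 is merged only at the final step, so code length = 1.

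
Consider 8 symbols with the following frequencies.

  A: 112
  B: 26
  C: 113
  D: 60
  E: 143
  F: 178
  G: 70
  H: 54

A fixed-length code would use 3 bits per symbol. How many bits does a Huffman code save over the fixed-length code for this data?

Fixed-length: 3 bits × 756 symbols = 2268 bits.
Huffman merges:
merge B(26) and H(54): 80
merge D(60) and G(70): 130
merge 80 and A(112): 192
merge C(113) and 130: 243
merge E(143) and F(178): 321
merge 192 and 243: 435
merge 321 and 435: 756
Huffman total = 80 + 130 + 192 + 243 + 321 + 435 + 756 = 2157 bits.
Saving = 2268 − 2157 = 111 bits.

111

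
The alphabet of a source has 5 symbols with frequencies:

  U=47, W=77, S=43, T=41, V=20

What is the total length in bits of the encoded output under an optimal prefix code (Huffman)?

517

Merge the two smallest weights repeatedly:
merge V(20) and T(41): 61
merge S(43) and U(47): 90
merge 61 and W(77): 138
merge 90 and 138: 228
Total encoded bits = sum of merged weights = 61 + 90 + 138 + 228 = 517.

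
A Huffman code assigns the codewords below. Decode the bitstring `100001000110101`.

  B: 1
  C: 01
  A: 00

BAABACBCC

Read left to right; each codeword is recognised as soon as it completes (prefix code):
  1→B | 00→A | 00→A | 1→B | 00→A | 01→C | 1→B | 01→C | 01→C
Decoded message: BAABACBCC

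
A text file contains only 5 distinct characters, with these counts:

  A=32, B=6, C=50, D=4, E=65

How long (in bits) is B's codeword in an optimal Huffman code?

4

Huffman merges, smallest pair first:
merge D(4) and B(6): 10
merge 10 and A(32): 42
merge 42 and C(50): 92
merge E(65) and 92: 157
B sits 4 levels below the root, so its codeword is 4 bits.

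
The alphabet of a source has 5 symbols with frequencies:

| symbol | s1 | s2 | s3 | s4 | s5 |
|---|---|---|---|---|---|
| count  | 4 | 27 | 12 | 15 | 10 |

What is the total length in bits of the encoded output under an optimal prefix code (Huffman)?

Build the Huffman tree bottom-up:
s1(4) + s5(10) → 14
s3(12) + 14 → 26
s4(15) + 26 → 41
s2(27) + 41 → 68
The encoded length is the sum of every internal node's weight: 14 + 26 + 41 + 68 = 149 bits.

149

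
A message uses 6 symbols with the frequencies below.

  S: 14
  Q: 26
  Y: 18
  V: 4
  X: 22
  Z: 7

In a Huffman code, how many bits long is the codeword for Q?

Build the tree from the bottom:
V(4) + Z(7) → 11
11 + S(14) → 25
Y(18) + X(22) → 40
25 + Q(26) → 51
40 + 51 → 91
Q's leaf is at depth 2, giving a 2-bit codeword.

2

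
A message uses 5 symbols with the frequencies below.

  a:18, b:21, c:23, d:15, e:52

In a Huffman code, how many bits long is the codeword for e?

Build the tree from the bottom:
combine d(15), a(18) → 33
combine b(21), c(23) → 44
combine 33, 44 → 77
combine e(52), 77 → 129
e is merged only at the final step, so code length = 1.

1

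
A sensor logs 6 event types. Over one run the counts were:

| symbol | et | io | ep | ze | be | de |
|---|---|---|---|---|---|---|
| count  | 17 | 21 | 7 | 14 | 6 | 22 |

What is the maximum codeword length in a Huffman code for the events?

4

Merge the two lowest-weight nodes at each step:
merge be(6) and ep(7): 13
merge 13 and ze(14): 27
merge et(17) and io(21): 38
merge de(22) and 27: 49
merge 38 and 49: 87
Maximum depth reached is 4.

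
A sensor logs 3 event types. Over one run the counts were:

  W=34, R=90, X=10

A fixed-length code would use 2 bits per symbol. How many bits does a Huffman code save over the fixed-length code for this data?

90

Fixed-length: 2 bits × 134 symbols = 268 bits.
Huffman merges:
merge X(10) and W(34): 44
merge 44 and R(90): 134
Huffman total = 44 + 134 = 178 bits.
Saving = 268 − 178 = 90 bits.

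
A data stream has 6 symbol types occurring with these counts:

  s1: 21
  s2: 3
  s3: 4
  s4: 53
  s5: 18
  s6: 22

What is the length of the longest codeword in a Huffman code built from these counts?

4

Merge the two lowest-weight nodes at each step:
s2(3) + s3(4) → 7
7 + s5(18) → 25
s1(21) + s6(22) → 43
25 + 43 → 68
s4(53) + 68 → 121
The first pair merged (s2, s3) ends up deepest, at depth 4.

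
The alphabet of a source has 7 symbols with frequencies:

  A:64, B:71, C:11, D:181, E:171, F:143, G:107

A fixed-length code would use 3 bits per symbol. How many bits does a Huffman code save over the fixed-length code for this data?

277

Fixed-length: 3 bits × 748 symbols = 2244 bits.
Huffman merges:
combine C(11), A(64) → 75
combine B(71), 75 → 146
combine G(107), F(143) → 250
combine 146, E(171) → 317
combine D(181), 250 → 431
combine 317, 431 → 748
Huffman total = 75 + 146 + 250 + 317 + 431 + 748 = 1967 bits.
Saving = 2244 − 1967 = 277 bits.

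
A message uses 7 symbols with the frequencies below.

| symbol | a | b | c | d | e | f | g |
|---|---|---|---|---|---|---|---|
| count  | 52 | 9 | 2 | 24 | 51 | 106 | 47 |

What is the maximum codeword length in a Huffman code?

5

Merge the two lowest-weight nodes at each step:
combine c(2), b(9) → 11
combine 11, d(24) → 35
combine 35, g(47) → 82
combine e(51), a(52) → 103
combine 82, 103 → 185
combine f(106), 185 → 291
The first pair merged (c, b) ends up deepest, at depth 5.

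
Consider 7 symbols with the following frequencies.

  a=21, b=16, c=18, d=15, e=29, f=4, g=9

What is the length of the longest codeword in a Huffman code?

Merge the two lowest-weight nodes at each step:
combine f(4), g(9) → 13
combine 13, d(15) → 28
combine b(16), c(18) → 34
combine a(21), 28 → 49
combine e(29), 34 → 63
combine 49, 63 → 112
Maximum depth reached is 4.

4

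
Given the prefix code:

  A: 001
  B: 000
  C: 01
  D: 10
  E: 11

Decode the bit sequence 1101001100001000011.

Read left to right; each codeword is recognised as soon as it completes (prefix code):
  11→E | 01→C | 001→A | 10→D | 000→B | 10→D | 000→B | 11→E
Decoded message: ECADBDBE

ECADBDBE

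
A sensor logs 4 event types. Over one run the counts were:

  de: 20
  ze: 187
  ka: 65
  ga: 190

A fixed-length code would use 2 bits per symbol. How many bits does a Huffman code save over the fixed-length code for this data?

Fixed-length: 2 bits × 462 symbols = 924 bits.
Huffman merges:
de(20) + ka(65) → 85
85 + ze(187) → 272
ga(190) + 272 → 462
Huffman total = 85 + 272 + 462 = 819 bits.
Saving = 924 − 819 = 105 bits.

105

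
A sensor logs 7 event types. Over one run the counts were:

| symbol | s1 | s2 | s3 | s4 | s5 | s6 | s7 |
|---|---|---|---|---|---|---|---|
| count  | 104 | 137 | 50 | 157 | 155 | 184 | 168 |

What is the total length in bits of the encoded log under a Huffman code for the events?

Greedily combine the two least-frequent nodes:
combine s3(50), s1(104) → 154
combine s2(137), 154 → 291
combine s5(155), s4(157) → 312
combine s7(168), s6(184) → 352
combine 291, 312 → 603
combine 352, 603 → 955
Total encoded bits = sum of merged weights = 154 + 291 + 312 + 352 + 603 + 955 = 2667.

2667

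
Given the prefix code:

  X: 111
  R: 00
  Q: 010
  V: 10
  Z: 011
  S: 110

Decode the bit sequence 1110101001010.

Read left to right; each codeword is recognised as soon as it completes (prefix code):
  111→X | 010→Q | 10→V | 010→Q | 10→V
Decoded message: XQVQV

XQVQV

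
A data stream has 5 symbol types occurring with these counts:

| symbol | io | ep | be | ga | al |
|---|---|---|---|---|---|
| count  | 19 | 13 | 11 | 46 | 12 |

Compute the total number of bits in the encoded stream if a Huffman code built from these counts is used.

211

Merge the two smallest weights repeatedly:
combine be(11), al(12) → 23
combine ep(13), io(19) → 32
combine 23, 32 → 55
combine ga(46), 55 → 101
Each symbol's bit-cost is frequency × depth; summing gives 211 bits (equivalently 23 + 32 + 55 + 101).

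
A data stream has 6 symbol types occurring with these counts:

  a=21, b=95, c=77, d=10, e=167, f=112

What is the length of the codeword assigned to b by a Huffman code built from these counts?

2

Build the tree from the bottom:
combine d(10), a(21) → 31
combine 31, c(77) → 108
combine b(95), 108 → 203
combine f(112), e(167) → 279
combine 203, 279 → 482
The subtree containing b is merged 2 times, so code length = 2.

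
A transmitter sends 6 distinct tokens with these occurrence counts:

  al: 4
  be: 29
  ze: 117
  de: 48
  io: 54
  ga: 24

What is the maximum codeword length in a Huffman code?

4

Merge the two lowest-weight nodes at each step:
combine al(4), ga(24) → 28
combine 28, be(29) → 57
combine de(48), io(54) → 102
combine 57, 102 → 159
combine ze(117), 159 → 276
Maximum depth reached is 4.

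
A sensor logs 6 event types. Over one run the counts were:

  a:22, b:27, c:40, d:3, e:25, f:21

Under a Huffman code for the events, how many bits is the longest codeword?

Merge the two lowest-weight nodes at each step:
merge d(3) and f(21): 24
merge a(22) and 24: 46
merge e(25) and b(27): 52
merge c(40) and 46: 86
merge 52 and 86: 138
Maximum depth reached is 4.

4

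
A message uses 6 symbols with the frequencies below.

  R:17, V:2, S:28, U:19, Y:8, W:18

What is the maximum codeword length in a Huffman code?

4

Merge the two lowest-weight nodes at each step:
combine V(2), Y(8) → 10
combine 10, R(17) → 27
combine W(18), U(19) → 37
combine 27, S(28) → 55
combine 37, 55 → 92
The rarest symbols sit at the bottom; the longest codeword is 4 bits.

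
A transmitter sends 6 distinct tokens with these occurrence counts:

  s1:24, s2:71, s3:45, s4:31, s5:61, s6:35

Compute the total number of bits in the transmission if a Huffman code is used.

Build the Huffman tree bottom-up:
combine s1(24), s4(31) → 55
combine s6(35), s3(45) → 80
combine 55, s5(61) → 116
combine s2(71), 80 → 151
combine 116, 151 → 267
The encoded length is the sum of every internal node's weight: 55 + 80 + 116 + 151 + 267 = 669 bits.

669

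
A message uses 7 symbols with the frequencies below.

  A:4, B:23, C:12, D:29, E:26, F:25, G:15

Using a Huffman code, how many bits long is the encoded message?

363

Build the Huffman tree bottom-up:
combine A(4), C(12) → 16
combine G(15), 16 → 31
combine B(23), F(25) → 48
combine E(26), D(29) → 55
combine 31, 48 → 79
combine 55, 79 → 134
Total encoded bits = sum of merged weights = 16 + 31 + 48 + 55 + 79 + 134 = 363.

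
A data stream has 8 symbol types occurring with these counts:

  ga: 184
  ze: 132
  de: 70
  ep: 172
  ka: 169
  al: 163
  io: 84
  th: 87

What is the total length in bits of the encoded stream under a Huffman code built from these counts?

3153

Greedily combine the two least-frequent nodes:
combine de(70), io(84) → 154
combine th(87), ze(132) → 219
combine 154, al(163) → 317
combine ka(169), ep(172) → 341
combine ga(184), 219 → 403
combine 317, 341 → 658
combine 403, 658 → 1061
Total encoded bits = sum of merged weights = 154 + 219 + 317 + 341 + 403 + 658 + 1061 = 3153.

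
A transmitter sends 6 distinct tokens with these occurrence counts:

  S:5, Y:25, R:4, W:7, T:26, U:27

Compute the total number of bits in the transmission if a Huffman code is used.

213

Build the Huffman tree bottom-up:
merge R(4) and S(5): 9
merge W(7) and 9: 16
merge 16 and Y(25): 41
merge T(26) and U(27): 53
merge 41 and 53: 94
Total encoded bits = sum of merged weights = 9 + 16 + 41 + 53 + 94 = 213.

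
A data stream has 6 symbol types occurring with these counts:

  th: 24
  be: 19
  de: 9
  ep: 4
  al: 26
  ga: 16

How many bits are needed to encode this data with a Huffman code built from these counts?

Greedily combine the two least-frequent nodes:
merge ep(4) and de(9): 13
merge 13 and ga(16): 29
merge be(19) and th(24): 43
merge al(26) and 29: 55
merge 43 and 55: 98
Total encoded bits = sum of merged weights = 13 + 29 + 43 + 55 + 98 = 238.

238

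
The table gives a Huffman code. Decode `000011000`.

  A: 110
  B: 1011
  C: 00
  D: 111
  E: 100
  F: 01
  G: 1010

CCAC

Read left to right; each codeword is recognised as soon as it completes (prefix code):
  00→C | 00→C | 110→A | 00→C
Decoded message: CCAC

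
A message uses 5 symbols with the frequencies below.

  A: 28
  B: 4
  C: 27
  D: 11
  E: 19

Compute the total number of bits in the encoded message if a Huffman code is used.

Merge the two smallest weights repeatedly:
B(4) + D(11) → 15
15 + E(19) → 34
C(27) + A(28) → 55
34 + 55 → 89
Total encoded bits = sum of merged weights = 15 + 34 + 55 + 89 = 193.

193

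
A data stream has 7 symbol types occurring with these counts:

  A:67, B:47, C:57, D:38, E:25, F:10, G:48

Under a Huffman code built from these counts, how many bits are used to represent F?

Build the tree from the bottom:
merge F(10) and E(25): 35
merge 35 and D(38): 73
merge B(47) and G(48): 95
merge C(57) and A(67): 124
merge 73 and 95: 168
merge 124 and 168: 292
F's leaf is at depth 4, giving a 4-bit codeword.

4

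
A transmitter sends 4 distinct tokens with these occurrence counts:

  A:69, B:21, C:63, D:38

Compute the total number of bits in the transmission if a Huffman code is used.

Greedily combine the two least-frequent nodes:
merge B(21) and D(38): 59
merge 59 and C(63): 122
merge A(69) and 122: 191
Total encoded bits = sum of merged weights = 59 + 122 + 191 = 372.

372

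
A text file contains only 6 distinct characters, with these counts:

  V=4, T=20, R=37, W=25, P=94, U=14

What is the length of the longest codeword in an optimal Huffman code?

Merge the two lowest-weight nodes at each step:
merge V(4) and U(14): 18
merge 18 and T(20): 38
merge W(25) and R(37): 62
merge 38 and 62: 100
merge P(94) and 100: 194
Maximum depth reached is 4.

4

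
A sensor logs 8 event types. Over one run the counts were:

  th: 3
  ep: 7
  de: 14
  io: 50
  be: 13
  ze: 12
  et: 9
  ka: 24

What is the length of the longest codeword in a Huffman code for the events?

Merge the two lowest-weight nodes at each step:
merge th(3) and ep(7): 10
merge et(9) and 10: 19
merge ze(12) and be(13): 25
merge de(14) and 19: 33
merge ka(24) and 25: 49
merge 33 and 49: 82
merge io(50) and 82: 132
The first pair merged (th, ep) ends up deepest, at depth 5.

5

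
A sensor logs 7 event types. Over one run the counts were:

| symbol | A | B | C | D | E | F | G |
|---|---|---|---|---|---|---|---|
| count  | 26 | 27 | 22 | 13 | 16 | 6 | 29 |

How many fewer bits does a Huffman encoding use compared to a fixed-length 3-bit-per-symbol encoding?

37

Fixed-length: 3 bits × 139 symbols = 417 bits.
Huffman merges:
F(6) + D(13) → 19
E(16) + 19 → 35
C(22) + A(26) → 48
B(27) + G(29) → 56
35 + 48 → 83
56 + 83 → 139
Huffman total = 19 + 35 + 48 + 56 + 83 + 139 = 380 bits.
Saving = 417 − 380 = 37 bits.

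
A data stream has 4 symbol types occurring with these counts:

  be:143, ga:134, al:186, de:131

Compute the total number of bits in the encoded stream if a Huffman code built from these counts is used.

1188

Build the Huffman tree bottom-up:
merge de(131) and ga(134): 265
merge be(143) and al(186): 329
merge 265 and 329: 594
Each symbol's bit-cost is frequency × depth; summing gives 1188 bits (equivalently 265 + 329 + 594).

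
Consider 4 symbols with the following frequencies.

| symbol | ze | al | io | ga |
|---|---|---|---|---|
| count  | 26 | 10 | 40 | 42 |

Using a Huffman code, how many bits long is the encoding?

Greedily combine the two least-frequent nodes:
combine al(10), ze(26) → 36
combine 36, io(40) → 76
combine ga(42), 76 → 118
The encoded length is the sum of every internal node's weight: 36 + 76 + 118 = 230 bits.

230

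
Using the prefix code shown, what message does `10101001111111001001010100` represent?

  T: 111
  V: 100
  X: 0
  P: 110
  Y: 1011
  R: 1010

RVTTVVRV

Read left to right; each codeword is recognised as soon as it completes (prefix code):
  1010→R | 100→V | 111→T | 111→T | 100→V | 100→V | 1010→R | 100→V
Decoded message: RVTTVVRV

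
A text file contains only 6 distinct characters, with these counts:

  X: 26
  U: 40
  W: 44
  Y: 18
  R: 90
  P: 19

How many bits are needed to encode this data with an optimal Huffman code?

Build the Huffman tree bottom-up:
Y(18) + P(19) → 37
X(26) + 37 → 63
U(40) + W(44) → 84
63 + 84 → 147
R(90) + 147 → 237
Each symbol's bit-cost is frequency × depth; summing gives 568 bits (equivalently 37 + 63 + 84 + 147 + 237).

568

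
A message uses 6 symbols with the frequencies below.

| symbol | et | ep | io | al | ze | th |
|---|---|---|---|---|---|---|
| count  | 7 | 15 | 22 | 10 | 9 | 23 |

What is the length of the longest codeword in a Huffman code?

3

Merge the two lowest-weight nodes at each step:
merge et(7) and ze(9): 16
merge al(10) and ep(15): 25
merge 16 and io(22): 38
merge th(23) and 25: 48
merge 38 and 48: 86
The rarest symbols sit at the bottom; the longest codeword is 3 bits.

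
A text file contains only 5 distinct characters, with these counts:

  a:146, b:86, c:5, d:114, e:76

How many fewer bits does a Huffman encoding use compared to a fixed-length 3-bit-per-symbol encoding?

346

Fixed-length: 3 bits × 427 symbols = 1281 bits.
Huffman merges:
combine c(5), e(76) → 81
combine 81, b(86) → 167
combine d(114), a(146) → 260
combine 167, 260 → 427
Huffman total = 81 + 167 + 260 + 427 = 935 bits.
Saving = 1281 − 935 = 346 bits.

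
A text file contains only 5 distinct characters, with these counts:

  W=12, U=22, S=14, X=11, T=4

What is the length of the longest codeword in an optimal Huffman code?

3

Merge the two lowest-weight nodes at each step:
merge T(4) and X(11): 15
merge W(12) and S(14): 26
merge 15 and U(22): 37
merge 26 and 37: 63
The rarest symbols sit at the bottom; the longest codeword is 3 bits.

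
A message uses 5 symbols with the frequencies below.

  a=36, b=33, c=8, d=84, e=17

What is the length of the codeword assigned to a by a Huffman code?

2

Repeatedly merge the two smallest:
c(8) + e(17) → 25
25 + b(33) → 58
a(36) + 58 → 94
d(84) + 94 → 178
a sits 2 levels below the root, so its codeword is 2 bits.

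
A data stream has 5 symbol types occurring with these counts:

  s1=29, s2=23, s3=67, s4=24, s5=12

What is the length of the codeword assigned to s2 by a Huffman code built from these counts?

3

Repeatedly merge the two smallest:
merge s5(12) and s2(23): 35
merge s4(24) and s1(29): 53
merge 35 and 53: 88
merge s3(67) and 88: 155
s2 sits 3 levels below the root, so its codeword is 3 bits.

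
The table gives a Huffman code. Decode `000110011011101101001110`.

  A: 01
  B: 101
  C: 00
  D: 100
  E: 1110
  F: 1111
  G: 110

Read left to right; each codeword is recognised as soon as it completes (prefix code):
  00→C | 01→A | 100→D | 110→G | 1110→E | 110→G | 100→D | 1110→E
Decoded message: CADGEGDE

CADGEGDE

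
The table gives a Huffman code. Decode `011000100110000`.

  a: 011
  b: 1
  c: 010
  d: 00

adcadd

Read left to right; each codeword is recognised as soon as it completes (prefix code):
  011→a | 00→d | 010→c | 011→a | 00→d | 00→d
Decoded message: adcadd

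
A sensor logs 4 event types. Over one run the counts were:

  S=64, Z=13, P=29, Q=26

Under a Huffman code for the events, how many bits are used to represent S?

1

Build the tree from the bottom:
Z(13) + Q(26) → 39
P(29) + 39 → 68
S(64) + 68 → 132
S sits one level below the root: a 1-bit codeword.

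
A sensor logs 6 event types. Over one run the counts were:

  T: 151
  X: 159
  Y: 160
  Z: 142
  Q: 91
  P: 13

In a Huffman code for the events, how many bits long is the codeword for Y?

Repeatedly merge the two smallest:
P(13) + Q(91) → 104
104 + Z(142) → 246
T(151) + X(159) → 310
Y(160) + 246 → 406
310 + 406 → 716
Y sits 2 levels below the root, so its codeword is 2 bits.

2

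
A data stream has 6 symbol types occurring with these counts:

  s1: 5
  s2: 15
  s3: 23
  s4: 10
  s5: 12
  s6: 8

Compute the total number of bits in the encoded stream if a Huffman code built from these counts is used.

Build the Huffman tree bottom-up:
merge s1(5) and s6(8): 13
merge s4(10) and s5(12): 22
merge 13 and s2(15): 28
merge 22 and s3(23): 45
merge 28 and 45: 73
Each symbol's bit-cost is frequency × depth; summing gives 181 bits (equivalently 13 + 22 + 28 + 45 + 73).

181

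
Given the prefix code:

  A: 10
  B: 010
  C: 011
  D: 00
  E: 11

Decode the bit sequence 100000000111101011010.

Read left to right; each codeword is recognised as soon as it completes (prefix code):
  10→A | 00→D | 00→D | 00→D | 011→C | 11→E | 010→B | 11→E | 010→B
Decoded message: ADDDCEBEB

ADDDCEBEB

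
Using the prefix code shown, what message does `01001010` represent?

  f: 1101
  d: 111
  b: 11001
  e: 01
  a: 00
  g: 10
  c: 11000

eagg

Read left to right; each codeword is recognised as soon as it completes (prefix code):
  01→e | 00→a | 10→g | 10→g
Decoded message: eagg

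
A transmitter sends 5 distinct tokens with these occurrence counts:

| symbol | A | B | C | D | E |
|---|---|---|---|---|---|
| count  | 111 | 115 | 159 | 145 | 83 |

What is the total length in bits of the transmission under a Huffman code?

Build the Huffman tree bottom-up:
combine E(83), A(111) → 194
combine B(115), D(145) → 260
combine C(159), 194 → 353
combine 260, 353 → 613
The encoded length is the sum of every internal node's weight: 194 + 260 + 353 + 613 = 1420 bits.

1420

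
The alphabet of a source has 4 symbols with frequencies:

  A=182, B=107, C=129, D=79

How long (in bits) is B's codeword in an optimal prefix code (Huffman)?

2

Huffman merges, smallest pair first:
merge D(79) and B(107): 186
merge C(129) and A(182): 311
merge 186 and 311: 497
B sits 2 levels below the root, so its codeword is 2 bits.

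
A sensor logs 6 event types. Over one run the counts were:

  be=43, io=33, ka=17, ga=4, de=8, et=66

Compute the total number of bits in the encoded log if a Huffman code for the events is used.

379

Build the Huffman tree bottom-up:
merge ga(4) and de(8): 12
merge 12 and ka(17): 29
merge 29 and io(33): 62
merge be(43) and 62: 105
merge et(66) and 105: 171
Total encoded bits = sum of merged weights = 12 + 29 + 62 + 105 + 171 = 379.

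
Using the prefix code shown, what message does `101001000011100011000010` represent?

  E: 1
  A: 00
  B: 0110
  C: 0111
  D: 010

EDDACABAD

Read left to right; each codeword is recognised as soon as it completes (prefix code):
  1→E | 010→D | 010→D | 00→A | 0111→C | 00→A | 0110→B | 00→A | 010→D
Decoded message: EDDACABAD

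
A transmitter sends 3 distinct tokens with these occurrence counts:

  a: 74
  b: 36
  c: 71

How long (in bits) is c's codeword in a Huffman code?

2

Huffman merges, smallest pair first:
combine b(36), c(71) → 107
combine a(74), 107 → 181
c sits 2 levels below the root, so its codeword is 2 bits.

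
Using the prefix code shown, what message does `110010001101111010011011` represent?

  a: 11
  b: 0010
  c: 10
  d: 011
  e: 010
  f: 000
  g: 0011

abgdaedd

Read left to right; each codeword is recognised as soon as it completes (prefix code):
  11→a | 0010→b | 0011→g | 011→d | 11→a | 010→e | 011→d | 011→d
Decoded message: abgdaedd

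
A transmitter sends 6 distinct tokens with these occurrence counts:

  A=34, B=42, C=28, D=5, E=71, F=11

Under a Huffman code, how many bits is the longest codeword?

Merge the two lowest-weight nodes at each step:
combine D(5), F(11) → 16
combine 16, C(28) → 44
combine A(34), B(42) → 76
combine 44, E(71) → 115
combine 76, 115 → 191
The first pair merged (D, F) ends up deepest, at depth 4.

4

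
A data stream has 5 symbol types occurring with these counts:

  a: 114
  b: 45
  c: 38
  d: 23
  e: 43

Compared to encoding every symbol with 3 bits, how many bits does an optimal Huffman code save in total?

Fixed-length: 3 bits × 263 symbols = 789 bits.
Huffman merges:
d(23) + c(38) → 61
e(43) + b(45) → 88
61 + 88 → 149
a(114) + 149 → 263
Huffman total = 61 + 88 + 149 + 263 = 561 bits.
Saving = 789 − 561 = 228 bits.

228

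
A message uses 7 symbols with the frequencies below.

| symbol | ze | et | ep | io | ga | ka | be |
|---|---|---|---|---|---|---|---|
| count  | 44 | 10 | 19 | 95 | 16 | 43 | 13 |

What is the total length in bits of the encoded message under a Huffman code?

Greedily combine the two least-frequent nodes:
combine et(10), be(13) → 23
combine ga(16), ep(19) → 35
combine 23, 35 → 58
combine ka(43), ze(44) → 87
combine 58, 87 → 145
combine io(95), 145 → 240
The encoded length is the sum of every internal node's weight: 23 + 35 + 58 + 87 + 145 + 240 = 588 bits.

588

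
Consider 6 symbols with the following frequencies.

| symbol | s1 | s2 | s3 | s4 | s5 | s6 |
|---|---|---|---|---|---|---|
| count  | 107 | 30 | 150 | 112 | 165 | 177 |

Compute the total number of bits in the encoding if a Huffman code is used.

1868

Merge the two smallest weights repeatedly:
merge s2(30) and s1(107): 137
merge s4(112) and 137: 249
merge s3(150) and s5(165): 315
merge s6(177) and 249: 426
merge 315 and 426: 741
Total encoded bits = sum of merged weights = 137 + 249 + 315 + 426 + 741 = 1868.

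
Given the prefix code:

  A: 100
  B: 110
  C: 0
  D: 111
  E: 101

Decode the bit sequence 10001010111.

ACECD

Read left to right; each codeword is recognised as soon as it completes (prefix code):
  100→A | 0→C | 101→E | 0→C | 111→D
Decoded message: ACECD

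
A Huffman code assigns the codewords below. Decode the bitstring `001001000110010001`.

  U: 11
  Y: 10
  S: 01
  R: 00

Read left to right; each codeword is recognised as soon as it completes (prefix code):
  00→R | 10→Y | 01→S | 00→R | 01→S | 10→Y | 01→S | 00→R | 01→S
Decoded message: RYSRSYSRS

RYSRSYSRS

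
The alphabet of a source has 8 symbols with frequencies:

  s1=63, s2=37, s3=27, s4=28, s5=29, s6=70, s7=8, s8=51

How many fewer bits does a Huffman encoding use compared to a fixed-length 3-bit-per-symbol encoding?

41

Fixed-length: 3 bits × 313 symbols = 939 bits.
Huffman merges:
s7(8) + s3(27) → 35
s4(28) + s5(29) → 57
35 + s2(37) → 72
s8(51) + 57 → 108
s1(63) + s6(70) → 133
72 + 108 → 180
133 + 180 → 313
Huffman total = 35 + 57 + 72 + 108 + 133 + 180 + 313 = 898 bits.
Saving = 939 − 898 = 41 bits.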